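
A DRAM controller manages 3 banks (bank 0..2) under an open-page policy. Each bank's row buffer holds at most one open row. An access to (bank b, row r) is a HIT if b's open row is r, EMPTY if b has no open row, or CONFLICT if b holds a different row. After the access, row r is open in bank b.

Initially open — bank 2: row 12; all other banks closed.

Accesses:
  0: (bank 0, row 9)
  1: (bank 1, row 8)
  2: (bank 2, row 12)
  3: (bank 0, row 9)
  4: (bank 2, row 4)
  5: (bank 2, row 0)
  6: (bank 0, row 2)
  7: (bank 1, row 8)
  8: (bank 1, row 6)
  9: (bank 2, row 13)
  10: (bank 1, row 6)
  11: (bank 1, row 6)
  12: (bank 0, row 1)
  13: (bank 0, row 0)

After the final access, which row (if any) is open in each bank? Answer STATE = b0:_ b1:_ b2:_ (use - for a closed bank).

STATE = b0:0 b1:6 b2:13

  [0] b0 r9: no row ⇒ E
  [1] b1 r8: no row ⇒ E
  [2] b2 r12: had r12 ⇒ H
  [3] b0 r9: had r9 ⇒ H
  [4] b2 r4: had r12 ⇒ C
  [5] b2 r0: had r4 ⇒ C
  [6] b0 r2: had r9 ⇒ C
  [7] b1 r8: had r8 ⇒ H
  [8] b1 r6: had r8 ⇒ C
  [9] b2 r13: had r0 ⇒ C
  [10] b1 r6: had r6 ⇒ H
  [11] b1 r6: had r6 ⇒ H
  [12] b0 r1: had r2 ⇒ C
  [13] b0 r0: had r1 ⇒ C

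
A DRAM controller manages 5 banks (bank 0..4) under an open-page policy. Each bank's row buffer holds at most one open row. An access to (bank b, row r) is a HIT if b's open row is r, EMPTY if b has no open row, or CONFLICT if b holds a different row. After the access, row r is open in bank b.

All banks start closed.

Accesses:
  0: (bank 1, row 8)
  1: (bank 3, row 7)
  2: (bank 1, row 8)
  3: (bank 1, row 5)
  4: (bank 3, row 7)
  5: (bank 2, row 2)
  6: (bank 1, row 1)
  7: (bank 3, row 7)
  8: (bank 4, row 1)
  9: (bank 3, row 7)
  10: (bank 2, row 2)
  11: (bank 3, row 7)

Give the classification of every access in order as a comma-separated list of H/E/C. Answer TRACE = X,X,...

step 0: bank1 None->8 [EMPTY]
step 1: bank3 None->7 [EMPTY]
step 2: bank1 8->8 [HIT]
step 3: bank1 8->5 [CONFLICT]
step 4: bank3 7->7 [HIT]
step 5: bank2 None->2 [EMPTY]
step 6: bank1 5->1 [CONFLICT]
step 7: bank3 7->7 [HIT]
step 8: bank4 None->1 [EMPTY]
step 9: bank3 7->7 [HIT]
step 10: bank2 2->2 [HIT]
step 11: bank3 7->7 [HIT]

TRACE = E,E,H,C,H,E,C,H,E,H,H,H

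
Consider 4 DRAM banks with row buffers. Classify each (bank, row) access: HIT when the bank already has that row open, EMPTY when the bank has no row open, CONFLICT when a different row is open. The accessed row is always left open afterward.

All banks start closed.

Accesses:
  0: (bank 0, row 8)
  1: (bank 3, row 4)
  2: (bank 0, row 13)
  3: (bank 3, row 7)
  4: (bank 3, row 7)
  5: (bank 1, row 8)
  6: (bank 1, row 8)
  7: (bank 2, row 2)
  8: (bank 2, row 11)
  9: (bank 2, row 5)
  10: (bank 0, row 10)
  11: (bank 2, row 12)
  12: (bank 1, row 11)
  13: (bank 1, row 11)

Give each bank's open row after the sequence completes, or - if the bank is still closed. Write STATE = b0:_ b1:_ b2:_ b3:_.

STATE = b0:10 b1:11 b2:12 b3:7

#0 (0,8) E
#1 (3,4) E
#2 (0,13) C  (was 8)
#3 (3,7) C  (was 4)
#4 (3,7) H  (was 7)
#5 (1,8) E
#6 (1,8) H  (was 8)
#7 (2,2) E
#8 (2,11) C  (was 2)
#9 (2,5) C  (was 11)
#10 (0,10) C  (was 13)
#11 (2,12) C  (was 5)
#12 (1,11) C  (was 8)
#13 (1,11) H  (was 11)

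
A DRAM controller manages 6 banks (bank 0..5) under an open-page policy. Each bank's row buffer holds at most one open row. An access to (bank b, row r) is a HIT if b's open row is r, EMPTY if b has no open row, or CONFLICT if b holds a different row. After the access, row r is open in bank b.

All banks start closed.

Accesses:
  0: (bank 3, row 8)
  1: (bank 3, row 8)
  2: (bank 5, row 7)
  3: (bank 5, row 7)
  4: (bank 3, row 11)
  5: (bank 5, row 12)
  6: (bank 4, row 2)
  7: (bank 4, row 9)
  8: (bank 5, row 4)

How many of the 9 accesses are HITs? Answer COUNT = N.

  [0] b3 r8: no row ⇒ E
  [1] b3 r8: had r8 ⇒ H
  [2] b5 r7: no row ⇒ E
  [3] b5 r7: had r7 ⇒ H
  [4] b3 r11: had r8 ⇒ C
  [5] b5 r12: had r7 ⇒ C
  [6] b4 r2: no row ⇒ E
  [7] b4 r9: had r2 ⇒ C
  [8] b5 r4: had r12 ⇒ C

COUNT = 2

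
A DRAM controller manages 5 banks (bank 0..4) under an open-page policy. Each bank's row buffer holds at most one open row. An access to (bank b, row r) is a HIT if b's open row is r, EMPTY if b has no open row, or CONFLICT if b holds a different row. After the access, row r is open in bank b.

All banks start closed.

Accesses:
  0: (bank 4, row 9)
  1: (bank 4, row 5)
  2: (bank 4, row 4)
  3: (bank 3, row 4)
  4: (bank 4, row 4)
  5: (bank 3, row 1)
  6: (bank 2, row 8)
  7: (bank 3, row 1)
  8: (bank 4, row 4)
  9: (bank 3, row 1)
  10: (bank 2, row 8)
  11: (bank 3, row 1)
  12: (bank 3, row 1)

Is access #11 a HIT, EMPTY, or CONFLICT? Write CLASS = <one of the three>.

CLASS = HIT

  [0] b4 r9: no row ⇒ E
  [1] b4 r5: had r9 ⇒ C
  [2] b4 r4: had r5 ⇒ C
  [3] b3 r4: no row ⇒ E
  [4] b4 r4: had r4 ⇒ H
  [5] b3 r1: had r4 ⇒ C
  [6] b2 r8: no row ⇒ E
  [7] b3 r1: had r1 ⇒ H
  [8] b4 r4: had r4 ⇒ H
  [9] b3 r1: had r1 ⇒ H
  [10] b2 r8: had r8 ⇒ H
  [11] b3 r1: had r1 ⇒ H
  [12] b3 r1: had r1 ⇒ H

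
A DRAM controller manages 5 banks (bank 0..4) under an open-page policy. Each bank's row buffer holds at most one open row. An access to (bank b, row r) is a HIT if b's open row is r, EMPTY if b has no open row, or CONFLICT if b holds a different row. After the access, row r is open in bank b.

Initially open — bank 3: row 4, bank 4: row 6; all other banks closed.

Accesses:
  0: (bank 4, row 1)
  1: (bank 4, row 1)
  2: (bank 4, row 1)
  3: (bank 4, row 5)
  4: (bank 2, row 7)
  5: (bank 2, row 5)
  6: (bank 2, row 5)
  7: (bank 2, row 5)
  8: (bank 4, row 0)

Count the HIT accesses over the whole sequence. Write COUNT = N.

#0 (4,1) C  (was 6)
#1 (4,1) H  (was 1)
#2 (4,1) H  (was 1)
#3 (4,5) C  (was 1)
#4 (2,7) E
#5 (2,5) C  (was 7)
#6 (2,5) H  (was 5)
#7 (2,5) H  (was 5)
#8 (4,0) C  (was 5)

COUNT = 4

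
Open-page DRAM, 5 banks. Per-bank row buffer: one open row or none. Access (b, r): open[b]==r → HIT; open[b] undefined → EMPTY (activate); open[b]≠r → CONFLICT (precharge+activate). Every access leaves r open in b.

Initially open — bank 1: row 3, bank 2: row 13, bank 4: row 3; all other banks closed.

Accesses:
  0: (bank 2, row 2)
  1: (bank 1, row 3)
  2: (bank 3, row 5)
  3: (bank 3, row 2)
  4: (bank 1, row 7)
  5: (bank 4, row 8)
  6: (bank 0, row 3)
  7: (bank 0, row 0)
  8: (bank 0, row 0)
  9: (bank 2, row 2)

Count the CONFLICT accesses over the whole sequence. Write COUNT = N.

step 0: bank2 13->2 [CONFLICT]
step 1: bank1 3->3 [HIT]
step 2: bank3 None->5 [EMPTY]
step 3: bank3 5->2 [CONFLICT]
step 4: bank1 3->7 [CONFLICT]
step 5: bank4 3->8 [CONFLICT]
step 6: bank0 None->3 [EMPTY]
step 7: bank0 3->0 [CONFLICT]
step 8: bank0 0->0 [HIT]
step 9: bank2 2->2 [HIT]

COUNT = 5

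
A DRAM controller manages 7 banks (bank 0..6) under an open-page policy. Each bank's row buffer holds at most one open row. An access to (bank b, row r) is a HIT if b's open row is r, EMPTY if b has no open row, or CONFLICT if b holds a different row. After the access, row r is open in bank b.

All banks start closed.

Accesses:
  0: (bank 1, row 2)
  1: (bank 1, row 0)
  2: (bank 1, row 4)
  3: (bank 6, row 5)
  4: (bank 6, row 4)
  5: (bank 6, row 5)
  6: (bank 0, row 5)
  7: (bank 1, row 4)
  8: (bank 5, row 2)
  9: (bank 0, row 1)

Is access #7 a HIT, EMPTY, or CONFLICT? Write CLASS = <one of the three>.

CLASS = HIT

  [0] b1 r2: no row ⇒ E
  [1] b1 r0: had r2 ⇒ C
  [2] b1 r4: had r0 ⇒ C
  [3] b6 r5: no row ⇒ E
  [4] b6 r4: had r5 ⇒ C
  [5] b6 r5: had r4 ⇒ C
  [6] b0 r5: no row ⇒ E
  [7] b1 r4: had r4 ⇒ H
  [8] b5 r2: no row ⇒ E
  [9] b0 r1: had r5 ⇒ C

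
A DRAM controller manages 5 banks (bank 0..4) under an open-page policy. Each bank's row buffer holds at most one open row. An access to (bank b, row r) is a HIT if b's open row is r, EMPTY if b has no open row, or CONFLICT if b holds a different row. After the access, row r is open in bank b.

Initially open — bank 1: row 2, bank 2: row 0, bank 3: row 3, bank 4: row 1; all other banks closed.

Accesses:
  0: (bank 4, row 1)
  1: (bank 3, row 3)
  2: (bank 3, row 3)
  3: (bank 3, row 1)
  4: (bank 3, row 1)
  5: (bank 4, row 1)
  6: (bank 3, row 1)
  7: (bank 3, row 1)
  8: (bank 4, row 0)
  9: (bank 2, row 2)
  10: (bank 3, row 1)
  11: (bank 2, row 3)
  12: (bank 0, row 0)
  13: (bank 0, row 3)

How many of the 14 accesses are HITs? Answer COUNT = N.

COUNT = 8

#0 (4,1) H  (was 1)
#1 (3,3) H  (was 3)
#2 (3,3) H  (was 3)
#3 (3,1) C  (was 3)
#4 (3,1) H  (was 1)
#5 (4,1) H  (was 1)
#6 (3,1) H  (was 1)
#7 (3,1) H  (was 1)
#8 (4,0) C  (was 1)
#9 (2,2) C  (was 0)
#10 (3,1) H  (was 1)
#11 (2,3) C  (was 2)
#12 (0,0) E
#13 (0,3) C  (was 0)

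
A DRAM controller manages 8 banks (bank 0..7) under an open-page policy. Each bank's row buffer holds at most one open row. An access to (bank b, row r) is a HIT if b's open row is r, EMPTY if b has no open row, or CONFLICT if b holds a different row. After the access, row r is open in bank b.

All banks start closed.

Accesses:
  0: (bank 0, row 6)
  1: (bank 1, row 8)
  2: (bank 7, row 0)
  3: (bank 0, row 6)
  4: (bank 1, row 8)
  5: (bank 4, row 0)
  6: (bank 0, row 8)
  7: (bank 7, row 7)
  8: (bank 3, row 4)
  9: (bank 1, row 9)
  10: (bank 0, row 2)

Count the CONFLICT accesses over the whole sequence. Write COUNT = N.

COUNT = 4

0: bank 0 row 6 — prev None → EMPTY
1: bank 1 row 8 — prev None → EMPTY
2: bank 7 row 0 — prev None → EMPTY
3: bank 0 row 6 — prev 6 → HIT
4: bank 1 row 8 — prev 8 → HIT
5: bank 4 row 0 — prev None → EMPTY
6: bank 0 row 8 — prev 6 → CONFLICT
7: bank 7 row 7 — prev 0 → CONFLICT
8: bank 3 row 4 — prev None → EMPTY
9: bank 1 row 9 — prev 8 → CONFLICT
10: bank 0 row 2 — prev 8 → CONFLICT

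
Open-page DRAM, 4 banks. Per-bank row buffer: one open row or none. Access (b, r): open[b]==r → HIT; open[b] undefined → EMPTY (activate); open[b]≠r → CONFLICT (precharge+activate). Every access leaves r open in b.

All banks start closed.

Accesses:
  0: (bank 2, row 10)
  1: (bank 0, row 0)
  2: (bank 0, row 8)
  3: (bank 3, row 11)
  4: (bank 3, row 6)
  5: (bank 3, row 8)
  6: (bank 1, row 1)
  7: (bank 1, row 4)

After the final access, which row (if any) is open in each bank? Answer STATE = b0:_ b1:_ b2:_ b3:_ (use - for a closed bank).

STATE = b0:8 b1:4 b2:10 b3:8

#0 (2,10) E
#1 (0,0) E
#2 (0,8) C  (was 0)
#3 (3,11) E
#4 (3,6) C  (was 11)
#5 (3,8) C  (was 6)
#6 (1,1) E
#7 (1,4) C  (was 1)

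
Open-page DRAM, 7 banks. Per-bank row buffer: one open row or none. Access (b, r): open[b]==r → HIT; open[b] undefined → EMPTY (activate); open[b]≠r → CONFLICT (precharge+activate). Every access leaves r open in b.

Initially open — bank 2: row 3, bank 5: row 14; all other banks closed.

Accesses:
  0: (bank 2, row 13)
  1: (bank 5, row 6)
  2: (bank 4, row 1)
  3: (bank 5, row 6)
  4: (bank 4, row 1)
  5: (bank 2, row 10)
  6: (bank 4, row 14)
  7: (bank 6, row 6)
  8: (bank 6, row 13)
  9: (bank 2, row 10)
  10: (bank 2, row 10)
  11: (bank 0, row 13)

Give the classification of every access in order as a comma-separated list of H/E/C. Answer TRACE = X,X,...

TRACE = C,C,E,H,H,C,C,E,C,H,H,E

0: bank 2 row 13 — prev 3 → CONFLICT
1: bank 5 row 6 — prev 14 → CONFLICT
2: bank 4 row 1 — prev None → EMPTY
3: bank 5 row 6 — prev 6 → HIT
4: bank 4 row 1 — prev 1 → HIT
5: bank 2 row 10 — prev 13 → CONFLICT
6: bank 4 row 14 — prev 1 → CONFLICT
7: bank 6 row 6 — prev None → EMPTY
8: bank 6 row 13 — prev 6 → CONFLICT
9: bank 2 row 10 — prev 10 → HIT
10: bank 2 row 10 — prev 10 → HIT
11: bank 0 row 13 — prev None → EMPTY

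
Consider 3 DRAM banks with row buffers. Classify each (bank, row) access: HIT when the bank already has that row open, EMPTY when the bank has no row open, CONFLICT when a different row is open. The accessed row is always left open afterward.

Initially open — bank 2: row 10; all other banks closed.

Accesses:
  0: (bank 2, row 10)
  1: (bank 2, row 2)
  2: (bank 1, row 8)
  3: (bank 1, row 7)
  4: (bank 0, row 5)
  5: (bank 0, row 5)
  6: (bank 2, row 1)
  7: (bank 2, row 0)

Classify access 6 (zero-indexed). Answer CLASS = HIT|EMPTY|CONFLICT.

CLASS = CONFLICT

#0 (2,10) H  (was 10)
#1 (2,2) C  (was 10)
#2 (1,8) E
#3 (1,7) C  (was 8)
#4 (0,5) E
#5 (0,5) H  (was 5)
#6 (2,1) C  (was 2)
#7 (2,0) C  (was 1)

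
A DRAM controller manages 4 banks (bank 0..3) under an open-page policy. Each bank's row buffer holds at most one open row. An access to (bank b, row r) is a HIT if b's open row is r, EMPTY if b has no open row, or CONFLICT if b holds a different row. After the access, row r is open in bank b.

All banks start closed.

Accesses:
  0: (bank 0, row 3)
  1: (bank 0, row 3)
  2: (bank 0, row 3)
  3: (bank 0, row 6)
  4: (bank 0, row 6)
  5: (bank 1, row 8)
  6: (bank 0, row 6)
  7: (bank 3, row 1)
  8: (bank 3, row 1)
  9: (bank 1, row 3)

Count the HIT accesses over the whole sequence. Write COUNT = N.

COUNT = 5

#0 (0,3) E
#1 (0,3) H  (was 3)
#2 (0,3) H  (was 3)
#3 (0,6) C  (was 3)
#4 (0,6) H  (was 6)
#5 (1,8) E
#6 (0,6) H  (was 6)
#7 (3,1) E
#8 (3,1) H  (was 1)
#9 (1,3) C  (was 8)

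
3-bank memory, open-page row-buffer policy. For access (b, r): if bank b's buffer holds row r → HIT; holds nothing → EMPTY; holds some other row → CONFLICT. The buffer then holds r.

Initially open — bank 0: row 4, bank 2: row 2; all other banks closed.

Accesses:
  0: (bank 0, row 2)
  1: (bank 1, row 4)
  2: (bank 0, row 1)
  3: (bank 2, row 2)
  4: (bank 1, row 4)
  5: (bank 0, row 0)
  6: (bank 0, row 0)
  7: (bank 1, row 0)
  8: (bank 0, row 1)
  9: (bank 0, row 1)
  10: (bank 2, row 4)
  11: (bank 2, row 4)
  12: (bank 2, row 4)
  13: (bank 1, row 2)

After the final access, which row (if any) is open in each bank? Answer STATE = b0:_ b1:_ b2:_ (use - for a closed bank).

STATE = b0:1 b1:2 b2:4

step 0: bank0 4->2 [CONFLICT]
step 1: bank1 None->4 [EMPTY]
step 2: bank0 2->1 [CONFLICT]
step 3: bank2 2->2 [HIT]
step 4: bank1 4->4 [HIT]
step 5: bank0 1->0 [CONFLICT]
step 6: bank0 0->0 [HIT]
step 7: bank1 4->0 [CONFLICT]
step 8: bank0 0->1 [CONFLICT]
step 9: bank0 1->1 [HIT]
step 10: bank2 2->4 [CONFLICT]
step 11: bank2 4->4 [HIT]
step 12: bank2 4->4 [HIT]
step 13: bank1 0->2 [CONFLICT]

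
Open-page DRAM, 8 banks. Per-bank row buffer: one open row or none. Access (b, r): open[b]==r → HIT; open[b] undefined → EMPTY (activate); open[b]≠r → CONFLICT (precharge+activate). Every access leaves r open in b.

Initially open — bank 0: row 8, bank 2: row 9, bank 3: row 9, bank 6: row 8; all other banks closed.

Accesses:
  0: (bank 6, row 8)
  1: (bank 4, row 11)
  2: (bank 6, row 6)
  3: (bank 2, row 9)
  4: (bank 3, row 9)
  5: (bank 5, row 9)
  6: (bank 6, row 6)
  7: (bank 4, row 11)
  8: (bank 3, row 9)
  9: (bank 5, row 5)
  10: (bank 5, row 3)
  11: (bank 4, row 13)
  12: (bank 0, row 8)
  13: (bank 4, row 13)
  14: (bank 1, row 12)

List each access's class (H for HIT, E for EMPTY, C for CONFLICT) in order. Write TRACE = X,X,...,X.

0: bank 6 row 8 — prev 8 → HIT
1: bank 4 row 11 — prev None → EMPTY
2: bank 6 row 6 — prev 8 → CONFLICT
3: bank 2 row 9 — prev 9 → HIT
4: bank 3 row 9 — prev 9 → HIT
5: bank 5 row 9 — prev None → EMPTY
6: bank 6 row 6 — prev 6 → HIT
7: bank 4 row 11 — prev 11 → HIT
8: bank 3 row 9 — prev 9 → HIT
9: bank 5 row 5 — prev 9 → CONFLICT
10: bank 5 row 3 — prev 5 → CONFLICT
11: bank 4 row 13 — prev 11 → CONFLICT
12: bank 0 row 8 — prev 8 → HIT
13: bank 4 row 13 — prev 13 → HIT
14: bank 1 row 12 — prev None → EMPTY

TRACE = H,E,C,H,H,E,H,H,H,C,C,C,H,H,E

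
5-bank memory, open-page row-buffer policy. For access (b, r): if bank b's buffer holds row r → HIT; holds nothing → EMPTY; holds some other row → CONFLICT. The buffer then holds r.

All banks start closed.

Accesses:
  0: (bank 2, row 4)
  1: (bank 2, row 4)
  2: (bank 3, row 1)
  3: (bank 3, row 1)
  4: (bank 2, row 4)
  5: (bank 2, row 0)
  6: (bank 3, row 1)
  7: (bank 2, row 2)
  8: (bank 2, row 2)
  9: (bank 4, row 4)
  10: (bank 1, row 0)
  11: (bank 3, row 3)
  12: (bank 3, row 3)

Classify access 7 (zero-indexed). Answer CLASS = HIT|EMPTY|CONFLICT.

CLASS = CONFLICT

#0 (2,4) E
#1 (2,4) H  (was 4)
#2 (3,1) E
#3 (3,1) H  (was 1)
#4 (2,4) H  (was 4)
#5 (2,0) C  (was 4)
#6 (3,1) H  (was 1)
#7 (2,2) C  (was 0)
#8 (2,2) H  (was 2)
#9 (4,4) E
#10 (1,0) E
#11 (3,3) C  (was 1)
#12 (3,3) H  (was 3)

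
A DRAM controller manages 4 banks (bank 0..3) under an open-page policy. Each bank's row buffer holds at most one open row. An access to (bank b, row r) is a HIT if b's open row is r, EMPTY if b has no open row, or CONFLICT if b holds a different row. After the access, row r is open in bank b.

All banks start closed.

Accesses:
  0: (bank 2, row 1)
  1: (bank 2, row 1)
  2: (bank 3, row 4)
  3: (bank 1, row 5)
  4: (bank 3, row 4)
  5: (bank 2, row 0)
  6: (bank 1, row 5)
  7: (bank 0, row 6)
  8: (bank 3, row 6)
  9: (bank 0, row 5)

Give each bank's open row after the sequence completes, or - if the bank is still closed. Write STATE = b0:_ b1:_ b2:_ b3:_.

STATE = b0:5 b1:5 b2:0 b3:6

step 0: bank2 None->1 [EMPTY]
step 1: bank2 1->1 [HIT]
step 2: bank3 None->4 [EMPTY]
step 3: bank1 None->5 [EMPTY]
step 4: bank3 4->4 [HIT]
step 5: bank2 1->0 [CONFLICT]
step 6: bank1 5->5 [HIT]
step 7: bank0 None->6 [EMPTY]
step 8: bank3 4->6 [CONFLICT]
step 9: bank0 6->5 [CONFLICT]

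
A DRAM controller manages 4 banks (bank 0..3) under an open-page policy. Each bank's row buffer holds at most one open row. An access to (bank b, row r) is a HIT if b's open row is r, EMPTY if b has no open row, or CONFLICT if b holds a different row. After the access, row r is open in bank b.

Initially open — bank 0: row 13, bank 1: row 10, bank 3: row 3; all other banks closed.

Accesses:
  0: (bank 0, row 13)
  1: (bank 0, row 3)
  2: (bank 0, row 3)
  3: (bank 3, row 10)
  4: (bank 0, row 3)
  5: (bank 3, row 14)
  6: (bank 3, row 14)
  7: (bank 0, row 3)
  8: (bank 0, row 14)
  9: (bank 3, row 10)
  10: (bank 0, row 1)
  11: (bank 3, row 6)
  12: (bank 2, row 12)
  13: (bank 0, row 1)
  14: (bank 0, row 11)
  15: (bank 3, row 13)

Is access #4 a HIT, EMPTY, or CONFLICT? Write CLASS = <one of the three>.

CLASS = HIT

#0 (0,13) H  (was 13)
#1 (0,3) C  (was 13)
#2 (0,3) H  (was 3)
#3 (3,10) C  (was 3)
#4 (0,3) H  (was 3)
#5 (3,14) C  (was 10)
#6 (3,14) H  (was 14)
#7 (0,3) H  (was 3)
#8 (0,14) C  (was 3)
#9 (3,10) C  (was 14)
#10 (0,1) C  (was 14)
#11 (3,6) C  (was 10)
#12 (2,12) E
#13 (0,1) H  (was 1)
#14 (0,11) C  (was 1)
#15 (3,13) C  (was 6)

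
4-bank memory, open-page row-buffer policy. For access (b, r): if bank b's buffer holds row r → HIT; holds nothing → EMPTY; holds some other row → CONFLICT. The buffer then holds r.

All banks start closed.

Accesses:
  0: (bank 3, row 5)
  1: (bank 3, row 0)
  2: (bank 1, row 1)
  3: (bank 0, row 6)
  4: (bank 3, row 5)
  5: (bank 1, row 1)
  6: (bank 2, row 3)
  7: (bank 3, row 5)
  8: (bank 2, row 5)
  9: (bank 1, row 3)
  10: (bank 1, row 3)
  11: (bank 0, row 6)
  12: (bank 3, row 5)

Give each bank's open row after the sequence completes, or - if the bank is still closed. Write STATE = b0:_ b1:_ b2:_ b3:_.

STATE = b0:6 b1:3 b2:5 b3:5

  [0] b3 r5: no row ⇒ E
  [1] b3 r0: had r5 ⇒ C
  [2] b1 r1: no row ⇒ E
  [3] b0 r6: no row ⇒ E
  [4] b3 r5: had r0 ⇒ C
  [5] b1 r1: had r1 ⇒ H
  [6] b2 r3: no row ⇒ E
  [7] b3 r5: had r5 ⇒ H
  [8] b2 r5: had r3 ⇒ C
  [9] b1 r3: had r1 ⇒ C
  [10] b1 r3: had r3 ⇒ H
  [11] b0 r6: had r6 ⇒ H
  [12] b3 r5: had r5 ⇒ H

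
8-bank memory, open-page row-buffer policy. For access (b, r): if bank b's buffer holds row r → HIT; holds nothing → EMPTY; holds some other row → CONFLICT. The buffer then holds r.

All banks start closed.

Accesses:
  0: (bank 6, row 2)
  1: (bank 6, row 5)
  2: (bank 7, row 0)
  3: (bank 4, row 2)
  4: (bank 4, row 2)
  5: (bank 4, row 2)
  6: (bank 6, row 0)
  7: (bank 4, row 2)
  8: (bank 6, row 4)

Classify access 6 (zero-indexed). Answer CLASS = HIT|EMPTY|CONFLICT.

#0 (6,2) E
#1 (6,5) C  (was 2)
#2 (7,0) E
#3 (4,2) E
#4 (4,2) H  (was 2)
#5 (4,2) H  (was 2)
#6 (6,0) C  (was 5)
#7 (4,2) H  (was 2)
#8 (6,4) C  (was 0)

CLASS = CONFLICT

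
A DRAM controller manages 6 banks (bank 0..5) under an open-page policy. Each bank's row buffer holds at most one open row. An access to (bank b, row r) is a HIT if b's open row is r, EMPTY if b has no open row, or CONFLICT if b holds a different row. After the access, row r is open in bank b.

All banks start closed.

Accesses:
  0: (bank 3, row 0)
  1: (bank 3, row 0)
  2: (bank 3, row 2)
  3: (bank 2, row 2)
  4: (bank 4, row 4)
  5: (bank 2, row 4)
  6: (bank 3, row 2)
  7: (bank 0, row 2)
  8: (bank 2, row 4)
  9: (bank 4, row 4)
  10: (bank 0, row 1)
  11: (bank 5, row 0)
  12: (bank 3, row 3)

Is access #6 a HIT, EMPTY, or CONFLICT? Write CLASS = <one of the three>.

step 0: bank3 None->0 [EMPTY]
step 1: bank3 0->0 [HIT]
step 2: bank3 0->2 [CONFLICT]
step 3: bank2 None->2 [EMPTY]
step 4: bank4 None->4 [EMPTY]
step 5: bank2 2->4 [CONFLICT]
step 6: bank3 2->2 [HIT]
step 7: bank0 None->2 [EMPTY]
step 8: bank2 4->4 [HIT]
step 9: bank4 4->4 [HIT]
step 10: bank0 2->1 [CONFLICT]
step 11: bank5 None->0 [EMPTY]
step 12: bank3 2->3 [CONFLICT]

CLASS = HIT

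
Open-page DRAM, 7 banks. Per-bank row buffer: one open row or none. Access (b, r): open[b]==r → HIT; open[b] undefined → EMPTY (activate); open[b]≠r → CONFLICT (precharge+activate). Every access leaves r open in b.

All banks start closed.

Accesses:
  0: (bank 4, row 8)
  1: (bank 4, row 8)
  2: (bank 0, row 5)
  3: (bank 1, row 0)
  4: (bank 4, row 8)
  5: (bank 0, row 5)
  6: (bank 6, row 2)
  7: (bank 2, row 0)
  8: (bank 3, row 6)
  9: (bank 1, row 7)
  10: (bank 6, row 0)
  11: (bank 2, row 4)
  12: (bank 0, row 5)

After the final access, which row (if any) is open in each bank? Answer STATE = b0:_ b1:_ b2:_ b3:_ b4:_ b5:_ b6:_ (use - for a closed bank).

0: bank 4 row 8 — prev None → EMPTY
1: bank 4 row 8 — prev 8 → HIT
2: bank 0 row 5 — prev None → EMPTY
3: bank 1 row 0 — prev None → EMPTY
4: bank 4 row 8 — prev 8 → HIT
5: bank 0 row 5 — prev 5 → HIT
6: bank 6 row 2 — prev None → EMPTY
7: bank 2 row 0 — prev None → EMPTY
8: bank 3 row 6 — prev None → EMPTY
9: bank 1 row 7 — prev 0 → CONFLICT
10: bank 6 row 0 — prev 2 → CONFLICT
11: bank 2 row 4 — prev 0 → CONFLICT
12: bank 0 row 5 — prev 5 → HIT

STATE = b0:5 b1:7 b2:4 b3:6 b4:8 b5:- b6:0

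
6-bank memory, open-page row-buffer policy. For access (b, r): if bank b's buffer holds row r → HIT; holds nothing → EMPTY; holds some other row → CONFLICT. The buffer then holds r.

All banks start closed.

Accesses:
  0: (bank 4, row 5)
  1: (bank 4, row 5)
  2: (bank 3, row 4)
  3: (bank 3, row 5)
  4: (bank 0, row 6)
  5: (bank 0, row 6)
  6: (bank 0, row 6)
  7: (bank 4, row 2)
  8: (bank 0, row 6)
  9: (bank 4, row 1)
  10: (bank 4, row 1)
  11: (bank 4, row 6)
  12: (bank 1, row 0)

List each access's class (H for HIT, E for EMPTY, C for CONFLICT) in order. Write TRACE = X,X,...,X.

TRACE = E,H,E,C,E,H,H,C,H,C,H,C,E

  [0] b4 r5: no row ⇒ E
  [1] b4 r5: had r5 ⇒ H
  [2] b3 r4: no row ⇒ E
  [3] b3 r5: had r4 ⇒ C
  [4] b0 r6: no row ⇒ E
  [5] b0 r6: had r6 ⇒ H
  [6] b0 r6: had r6 ⇒ H
  [7] b4 r2: had r5 ⇒ C
  [8] b0 r6: had r6 ⇒ H
  [9] b4 r1: had r2 ⇒ C
  [10] b4 r1: had r1 ⇒ H
  [11] b4 r6: had r1 ⇒ C
  [12] b1 r0: no row ⇒ E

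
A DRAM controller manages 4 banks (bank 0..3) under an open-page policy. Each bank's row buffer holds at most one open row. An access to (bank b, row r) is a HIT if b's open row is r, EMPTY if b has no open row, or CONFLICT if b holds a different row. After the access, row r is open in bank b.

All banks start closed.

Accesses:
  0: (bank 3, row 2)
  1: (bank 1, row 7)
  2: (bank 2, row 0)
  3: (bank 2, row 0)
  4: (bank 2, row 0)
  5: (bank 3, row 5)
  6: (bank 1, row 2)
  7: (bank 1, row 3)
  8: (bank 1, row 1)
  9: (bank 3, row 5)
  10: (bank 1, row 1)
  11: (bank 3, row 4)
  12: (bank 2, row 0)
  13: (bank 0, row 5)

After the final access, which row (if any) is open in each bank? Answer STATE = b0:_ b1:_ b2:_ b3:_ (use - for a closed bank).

STATE = b0:5 b1:1 b2:0 b3:4

step 0: bank3 None->2 [EMPTY]
step 1: bank1 None->7 [EMPTY]
step 2: bank2 None->0 [EMPTY]
step 3: bank2 0->0 [HIT]
step 4: bank2 0->0 [HIT]
step 5: bank3 2->5 [CONFLICT]
step 6: bank1 7->2 [CONFLICT]
step 7: bank1 2->3 [CONFLICT]
step 8: bank1 3->1 [CONFLICT]
step 9: bank3 5->5 [HIT]
step 10: bank1 1->1 [HIT]
step 11: bank3 5->4 [CONFLICT]
step 12: bank2 0->0 [HIT]
step 13: bank0 None->5 [EMPTY]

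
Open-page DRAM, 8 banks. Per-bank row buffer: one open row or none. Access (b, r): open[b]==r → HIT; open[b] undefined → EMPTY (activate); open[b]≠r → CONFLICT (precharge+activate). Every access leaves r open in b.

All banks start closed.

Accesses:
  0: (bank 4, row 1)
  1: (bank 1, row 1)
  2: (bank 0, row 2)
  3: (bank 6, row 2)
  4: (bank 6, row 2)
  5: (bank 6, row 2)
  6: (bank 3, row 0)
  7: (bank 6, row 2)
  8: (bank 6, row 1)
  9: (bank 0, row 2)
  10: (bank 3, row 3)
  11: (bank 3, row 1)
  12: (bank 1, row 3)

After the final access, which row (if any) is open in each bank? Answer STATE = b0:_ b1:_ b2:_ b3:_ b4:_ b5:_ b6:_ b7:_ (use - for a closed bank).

STATE = b0:2 b1:3 b2:- b3:1 b4:1 b5:- b6:1 b7:-

0: bank 4 row 1 — prev None → EMPTY
1: bank 1 row 1 — prev None → EMPTY
2: bank 0 row 2 — prev None → EMPTY
3: bank 6 row 2 — prev None → EMPTY
4: bank 6 row 2 — prev 2 → HIT
5: bank 6 row 2 — prev 2 → HIT
6: bank 3 row 0 — prev None → EMPTY
7: bank 6 row 2 — prev 2 → HIT
8: bank 6 row 1 — prev 2 → CONFLICT
9: bank 0 row 2 — prev 2 → HIT
10: bank 3 row 3 — prev 0 → CONFLICT
11: bank 3 row 1 — prev 3 → CONFLICT
12: bank 1 row 3 — prev 1 → CONFLICT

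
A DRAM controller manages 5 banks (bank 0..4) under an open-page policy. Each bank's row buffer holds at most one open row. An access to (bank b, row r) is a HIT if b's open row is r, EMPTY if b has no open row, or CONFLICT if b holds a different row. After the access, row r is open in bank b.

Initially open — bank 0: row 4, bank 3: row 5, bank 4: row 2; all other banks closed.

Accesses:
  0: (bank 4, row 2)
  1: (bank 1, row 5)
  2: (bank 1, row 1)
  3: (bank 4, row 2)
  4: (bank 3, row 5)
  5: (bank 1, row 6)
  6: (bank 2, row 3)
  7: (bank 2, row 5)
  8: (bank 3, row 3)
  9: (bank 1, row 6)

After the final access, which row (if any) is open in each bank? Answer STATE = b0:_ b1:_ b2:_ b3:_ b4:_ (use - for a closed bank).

STATE = b0:4 b1:6 b2:5 b3:3 b4:2

#0 (4,2) H  (was 2)
#1 (1,5) E
#2 (1,1) C  (was 5)
#3 (4,2) H  (was 2)
#4 (3,5) H  (was 5)
#5 (1,6) C  (was 1)
#6 (2,3) E
#7 (2,5) C  (was 3)
#8 (3,3) C  (was 5)
#9 (1,6) H  (was 6)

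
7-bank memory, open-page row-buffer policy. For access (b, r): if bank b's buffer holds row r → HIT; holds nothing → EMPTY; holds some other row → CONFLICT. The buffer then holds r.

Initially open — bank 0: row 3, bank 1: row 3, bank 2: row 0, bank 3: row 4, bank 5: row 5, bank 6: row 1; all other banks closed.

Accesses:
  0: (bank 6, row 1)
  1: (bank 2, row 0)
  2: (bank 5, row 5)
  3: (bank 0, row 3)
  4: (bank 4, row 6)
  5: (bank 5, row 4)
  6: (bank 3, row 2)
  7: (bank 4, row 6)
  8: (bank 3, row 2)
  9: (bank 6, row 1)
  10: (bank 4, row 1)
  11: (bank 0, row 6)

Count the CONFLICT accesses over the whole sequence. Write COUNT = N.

  [0] b6 r1: had r1 ⇒ H
  [1] b2 r0: had r0 ⇒ H
  [2] b5 r5: had r5 ⇒ H
  [3] b0 r3: had r3 ⇒ H
  [4] b4 r6: no row ⇒ E
  [5] b5 r4: had r5 ⇒ C
  [6] b3 r2: had r4 ⇒ C
  [7] b4 r6: had r6 ⇒ H
  [8] b3 r2: had r2 ⇒ H
  [9] b6 r1: had r1 ⇒ H
  [10] b4 r1: had r6 ⇒ C
  [11] b0 r6: had r3 ⇒ C

COUNT = 4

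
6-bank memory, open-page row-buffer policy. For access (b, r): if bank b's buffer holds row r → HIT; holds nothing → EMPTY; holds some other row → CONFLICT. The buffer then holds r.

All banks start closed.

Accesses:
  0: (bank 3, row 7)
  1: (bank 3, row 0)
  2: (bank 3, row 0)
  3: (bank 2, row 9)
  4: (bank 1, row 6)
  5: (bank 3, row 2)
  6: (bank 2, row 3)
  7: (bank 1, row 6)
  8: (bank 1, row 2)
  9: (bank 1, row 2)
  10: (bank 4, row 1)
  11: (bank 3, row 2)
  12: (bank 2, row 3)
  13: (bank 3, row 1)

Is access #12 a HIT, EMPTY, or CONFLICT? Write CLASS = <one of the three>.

#0 (3,7) E
#1 (3,0) C  (was 7)
#2 (3,0) H  (was 0)
#3 (2,9) E
#4 (1,6) E
#5 (3,2) C  (was 0)
#6 (2,3) C  (was 9)
#7 (1,6) H  (was 6)
#8 (1,2) C  (was 6)
#9 (1,2) H  (was 2)
#10 (4,1) E
#11 (3,2) H  (was 2)
#12 (2,3) H  (was 3)
#13 (3,1) C  (was 2)

CLASS = HIT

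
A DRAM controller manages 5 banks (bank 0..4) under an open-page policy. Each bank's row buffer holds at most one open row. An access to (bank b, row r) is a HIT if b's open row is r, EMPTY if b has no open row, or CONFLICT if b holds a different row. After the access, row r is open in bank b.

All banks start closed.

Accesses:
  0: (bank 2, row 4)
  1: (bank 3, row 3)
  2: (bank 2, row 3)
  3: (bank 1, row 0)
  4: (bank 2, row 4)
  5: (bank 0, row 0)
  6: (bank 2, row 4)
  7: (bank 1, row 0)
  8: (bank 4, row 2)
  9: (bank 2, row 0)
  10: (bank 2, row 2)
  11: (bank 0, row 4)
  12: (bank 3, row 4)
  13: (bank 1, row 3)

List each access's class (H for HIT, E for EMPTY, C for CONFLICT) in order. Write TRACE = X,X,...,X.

TRACE = E,E,C,E,C,E,H,H,E,C,C,C,C,C

0: bank 2 row 4 — prev None → EMPTY
1: bank 3 row 3 — prev None → EMPTY
2: bank 2 row 3 — prev 4 → CONFLICT
3: bank 1 row 0 — prev None → EMPTY
4: bank 2 row 4 — prev 3 → CONFLICT
5: bank 0 row 0 — prev None → EMPTY
6: bank 2 row 4 — prev 4 → HIT
7: bank 1 row 0 — prev 0 → HIT
8: bank 4 row 2 — prev None → EMPTY
9: bank 2 row 0 — prev 4 → CONFLICT
10: bank 2 row 2 — prev 0 → CONFLICT
11: bank 0 row 4 — prev 0 → CONFLICT
12: bank 3 row 4 — prev 3 → CONFLICT
13: bank 1 row 3 — prev 0 → CONFLICT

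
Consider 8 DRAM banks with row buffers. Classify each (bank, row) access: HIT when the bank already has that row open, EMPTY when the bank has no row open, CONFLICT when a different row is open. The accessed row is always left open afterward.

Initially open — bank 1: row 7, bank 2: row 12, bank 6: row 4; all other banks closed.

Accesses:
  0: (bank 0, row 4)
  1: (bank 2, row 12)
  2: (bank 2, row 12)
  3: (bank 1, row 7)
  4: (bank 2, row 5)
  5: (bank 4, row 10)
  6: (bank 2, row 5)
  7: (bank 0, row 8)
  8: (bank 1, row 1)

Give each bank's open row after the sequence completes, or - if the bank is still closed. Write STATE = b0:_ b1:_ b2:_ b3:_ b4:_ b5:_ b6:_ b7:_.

step 0: bank0 None->4 [EMPTY]
step 1: bank2 12->12 [HIT]
step 2: bank2 12->12 [HIT]
step 3: bank1 7->7 [HIT]
step 4: bank2 12->5 [CONFLICT]
step 5: bank4 None->10 [EMPTY]
step 6: bank2 5->5 [HIT]
step 7: bank0 4->8 [CONFLICT]
step 8: bank1 7->1 [CONFLICT]

STATE = b0:8 b1:1 b2:5 b3:- b4:10 b5:- b6:4 b7:-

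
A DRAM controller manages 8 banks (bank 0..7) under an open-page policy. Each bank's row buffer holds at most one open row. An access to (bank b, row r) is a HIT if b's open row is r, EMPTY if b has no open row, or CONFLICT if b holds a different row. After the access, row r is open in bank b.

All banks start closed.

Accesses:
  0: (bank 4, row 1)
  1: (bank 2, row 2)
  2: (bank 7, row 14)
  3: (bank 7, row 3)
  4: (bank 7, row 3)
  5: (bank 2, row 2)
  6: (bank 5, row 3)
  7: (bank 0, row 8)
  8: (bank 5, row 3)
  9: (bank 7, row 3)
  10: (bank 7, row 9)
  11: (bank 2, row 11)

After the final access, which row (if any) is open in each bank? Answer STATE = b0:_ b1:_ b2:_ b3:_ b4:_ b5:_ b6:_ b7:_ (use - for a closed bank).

step 0: bank4 None->1 [EMPTY]
step 1: bank2 None->2 [EMPTY]
step 2: bank7 None->14 [EMPTY]
step 3: bank7 14->3 [CONFLICT]
step 4: bank7 3->3 [HIT]
step 5: bank2 2->2 [HIT]
step 6: bank5 None->3 [EMPTY]
step 7: bank0 None->8 [EMPTY]
step 8: bank5 3->3 [HIT]
step 9: bank7 3->3 [HIT]
step 10: bank7 3->9 [CONFLICT]
step 11: bank2 2->11 [CONFLICT]

STATE = b0:8 b1:- b2:11 b3:- b4:1 b5:3 b6:- b7:9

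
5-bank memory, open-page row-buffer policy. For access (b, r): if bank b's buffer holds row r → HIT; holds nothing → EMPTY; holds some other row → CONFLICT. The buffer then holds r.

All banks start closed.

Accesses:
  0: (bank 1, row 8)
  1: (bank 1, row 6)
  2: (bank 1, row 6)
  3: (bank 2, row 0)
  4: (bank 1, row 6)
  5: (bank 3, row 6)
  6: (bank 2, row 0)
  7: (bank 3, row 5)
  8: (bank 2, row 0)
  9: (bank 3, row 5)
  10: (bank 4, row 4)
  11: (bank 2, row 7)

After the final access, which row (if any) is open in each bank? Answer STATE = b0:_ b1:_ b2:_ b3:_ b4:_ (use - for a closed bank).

STATE = b0:- b1:6 b2:7 b3:5 b4:4

0: bank 1 row 8 — prev None → EMPTY
1: bank 1 row 6 — prev 8 → CONFLICT
2: bank 1 row 6 — prev 6 → HIT
3: bank 2 row 0 — prev None → EMPTY
4: bank 1 row 6 — prev 6 → HIT
5: bank 3 row 6 — prev None → EMPTY
6: bank 2 row 0 — prev 0 → HIT
7: bank 3 row 5 — prev 6 → CONFLICT
8: bank 2 row 0 — prev 0 → HIT
9: bank 3 row 5 — prev 5 → HIT
10: bank 4 row 4 — prev None → EMPTY
11: bank 2 row 7 — prev 0 → CONFLICT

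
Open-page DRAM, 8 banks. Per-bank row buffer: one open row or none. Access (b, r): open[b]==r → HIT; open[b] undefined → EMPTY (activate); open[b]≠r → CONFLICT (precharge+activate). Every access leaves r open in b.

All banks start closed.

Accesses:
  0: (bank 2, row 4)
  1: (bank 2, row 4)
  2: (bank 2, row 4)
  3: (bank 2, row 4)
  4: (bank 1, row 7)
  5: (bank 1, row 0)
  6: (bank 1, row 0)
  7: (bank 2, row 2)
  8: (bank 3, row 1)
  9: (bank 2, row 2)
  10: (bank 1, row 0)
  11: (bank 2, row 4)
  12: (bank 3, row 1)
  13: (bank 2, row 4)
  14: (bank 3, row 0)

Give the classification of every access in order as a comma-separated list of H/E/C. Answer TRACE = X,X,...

  [0] b2 r4: no row ⇒ E
  [1] b2 r4: had r4 ⇒ H
  [2] b2 r4: had r4 ⇒ H
  [3] b2 r4: had r4 ⇒ H
  [4] b1 r7: no row ⇒ E
  [5] b1 r0: had r7 ⇒ C
  [6] b1 r0: had r0 ⇒ H
  [7] b2 r2: had r4 ⇒ C
  [8] b3 r1: no row ⇒ E
  [9] b2 r2: had r2 ⇒ H
  [10] b1 r0: had r0 ⇒ H
  [11] b2 r4: had r2 ⇒ C
  [12] b3 r1: had r1 ⇒ H
  [13] b2 r4: had r4 ⇒ H
  [14] b3 r0: had r1 ⇒ C

TRACE = E,H,H,H,E,C,H,C,E,H,H,C,H,H,C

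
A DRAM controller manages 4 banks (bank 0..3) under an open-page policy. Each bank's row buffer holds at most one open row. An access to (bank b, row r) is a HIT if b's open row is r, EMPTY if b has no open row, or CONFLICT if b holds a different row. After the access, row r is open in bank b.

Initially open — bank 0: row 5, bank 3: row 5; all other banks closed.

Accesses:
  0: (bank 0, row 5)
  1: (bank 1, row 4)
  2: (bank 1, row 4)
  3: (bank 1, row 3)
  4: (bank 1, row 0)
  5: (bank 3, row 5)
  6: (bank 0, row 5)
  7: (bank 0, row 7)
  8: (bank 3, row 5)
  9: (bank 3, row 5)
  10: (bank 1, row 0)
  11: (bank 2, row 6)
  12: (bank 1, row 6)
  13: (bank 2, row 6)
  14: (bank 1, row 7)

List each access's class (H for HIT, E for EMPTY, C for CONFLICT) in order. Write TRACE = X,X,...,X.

0: bank 0 row 5 — prev 5 → HIT
1: bank 1 row 4 — prev None → EMPTY
2: bank 1 row 4 — prev 4 → HIT
3: bank 1 row 3 — prev 4 → CONFLICT
4: bank 1 row 0 — prev 3 → CONFLICT
5: bank 3 row 5 — prev 5 → HIT
6: bank 0 row 5 — prev 5 → HIT
7: bank 0 row 7 — prev 5 → CONFLICT
8: bank 3 row 5 — prev 5 → HIT
9: bank 3 row 5 — prev 5 → HIT
10: bank 1 row 0 — prev 0 → HIT
11: bank 2 row 6 — prev None → EMPTY
12: bank 1 row 6 — prev 0 → CONFLICT
13: bank 2 row 6 — prev 6 → HIT
14: bank 1 row 7 — prev 6 → CONFLICT

TRACE = H,E,H,C,C,H,H,C,H,H,H,E,C,H,C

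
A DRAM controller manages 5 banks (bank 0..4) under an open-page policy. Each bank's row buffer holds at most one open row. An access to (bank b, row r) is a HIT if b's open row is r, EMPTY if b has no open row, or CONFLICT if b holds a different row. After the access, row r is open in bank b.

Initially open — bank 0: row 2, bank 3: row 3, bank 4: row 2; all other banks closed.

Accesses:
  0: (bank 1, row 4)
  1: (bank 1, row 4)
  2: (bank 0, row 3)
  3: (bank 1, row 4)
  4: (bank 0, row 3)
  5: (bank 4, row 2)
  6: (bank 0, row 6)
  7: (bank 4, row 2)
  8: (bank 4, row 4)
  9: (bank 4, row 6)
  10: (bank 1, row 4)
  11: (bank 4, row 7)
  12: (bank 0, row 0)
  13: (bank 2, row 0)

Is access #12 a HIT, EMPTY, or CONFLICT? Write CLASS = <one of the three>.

CLASS = CONFLICT

#0 (1,4) E
#1 (1,4) H  (was 4)
#2 (0,3) C  (was 2)
#3 (1,4) H  (was 4)
#4 (0,3) H  (was 3)
#5 (4,2) H  (was 2)
#6 (0,6) C  (was 3)
#7 (4,2) H  (was 2)
#8 (4,4) C  (was 2)
#9 (4,6) C  (was 4)
#10 (1,4) H  (was 4)
#11 (4,7) C  (was 6)
#12 (0,0) C  (was 6)
#13 (2,0) E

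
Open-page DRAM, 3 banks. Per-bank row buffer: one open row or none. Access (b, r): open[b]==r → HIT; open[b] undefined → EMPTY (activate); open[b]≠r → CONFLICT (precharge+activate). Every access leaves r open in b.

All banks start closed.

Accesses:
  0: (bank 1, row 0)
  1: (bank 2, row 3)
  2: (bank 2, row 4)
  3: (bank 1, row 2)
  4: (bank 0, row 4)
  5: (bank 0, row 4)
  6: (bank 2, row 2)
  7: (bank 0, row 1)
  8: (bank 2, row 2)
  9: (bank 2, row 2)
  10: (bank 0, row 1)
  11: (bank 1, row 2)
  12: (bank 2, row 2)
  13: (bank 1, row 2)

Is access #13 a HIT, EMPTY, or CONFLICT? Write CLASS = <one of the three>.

CLASS = HIT

  [0] b1 r0: no row ⇒ E
  [1] b2 r3: no row ⇒ E
  [2] b2 r4: had r3 ⇒ C
  [3] b1 r2: had r0 ⇒ C
  [4] b0 r4: no row ⇒ E
  [5] b0 r4: had r4 ⇒ H
  [6] b2 r2: had r4 ⇒ C
  [7] b0 r1: had r4 ⇒ C
  [8] b2 r2: had r2 ⇒ H
  [9] b2 r2: had r2 ⇒ H
  [10] b0 r1: had r1 ⇒ H
  [11] b1 r2: had r2 ⇒ H
  [12] b2 r2: had r2 ⇒ H
  [13] b1 r2: had r2 ⇒ H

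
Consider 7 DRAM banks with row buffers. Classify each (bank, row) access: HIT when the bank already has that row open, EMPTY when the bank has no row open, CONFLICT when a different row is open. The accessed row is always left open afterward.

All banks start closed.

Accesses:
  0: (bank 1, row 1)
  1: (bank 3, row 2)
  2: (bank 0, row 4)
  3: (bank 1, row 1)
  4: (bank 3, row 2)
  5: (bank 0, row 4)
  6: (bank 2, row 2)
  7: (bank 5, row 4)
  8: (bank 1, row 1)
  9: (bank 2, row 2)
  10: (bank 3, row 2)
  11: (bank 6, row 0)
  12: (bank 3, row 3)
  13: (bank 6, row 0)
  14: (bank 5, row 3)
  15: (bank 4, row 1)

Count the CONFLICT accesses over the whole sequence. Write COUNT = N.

COUNT = 2

  [0] b1 r1: no row ⇒ E
  [1] b3 r2: no row ⇒ E
  [2] b0 r4: no row ⇒ E
  [3] b1 r1: had r1 ⇒ H
  [4] b3 r2: had r2 ⇒ H
  [5] b0 r4: had r4 ⇒ H
  [6] b2 r2: no row ⇒ E
  [7] b5 r4: no row ⇒ E
  [8] b1 r1: had r1 ⇒ H
  [9] b2 r2: had r2 ⇒ H
  [10] b3 r2: had r2 ⇒ H
  [11] b6 r0: no row ⇒ E
  [12] b3 r3: had r2 ⇒ C
  [13] b6 r0: had r0 ⇒ H
  [14] b5 r3: had r4 ⇒ C
  [15] b4 r1: no row ⇒ E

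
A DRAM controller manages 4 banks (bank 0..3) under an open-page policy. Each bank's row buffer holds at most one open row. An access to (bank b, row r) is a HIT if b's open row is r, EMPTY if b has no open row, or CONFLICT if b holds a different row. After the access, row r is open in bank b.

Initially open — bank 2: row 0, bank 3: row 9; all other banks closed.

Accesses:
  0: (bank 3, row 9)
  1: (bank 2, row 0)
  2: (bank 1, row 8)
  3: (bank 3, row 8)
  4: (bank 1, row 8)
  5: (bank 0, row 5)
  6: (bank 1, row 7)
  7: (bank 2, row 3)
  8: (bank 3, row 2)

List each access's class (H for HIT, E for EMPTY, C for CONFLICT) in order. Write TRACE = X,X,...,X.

  [0] b3 r9: had r9 ⇒ H
  [1] b2 r0: had r0 ⇒ H
  [2] b1 r8: no row ⇒ E
  [3] b3 r8: had r9 ⇒ C
  [4] b1 r8: had r8 ⇒ H
  [5] b0 r5: no row ⇒ E
  [6] b1 r7: had r8 ⇒ C
  [7] b2 r3: had r0 ⇒ C
  [8] b3 r2: had r8 ⇒ C

TRACE = H,H,E,C,H,E,C,C,C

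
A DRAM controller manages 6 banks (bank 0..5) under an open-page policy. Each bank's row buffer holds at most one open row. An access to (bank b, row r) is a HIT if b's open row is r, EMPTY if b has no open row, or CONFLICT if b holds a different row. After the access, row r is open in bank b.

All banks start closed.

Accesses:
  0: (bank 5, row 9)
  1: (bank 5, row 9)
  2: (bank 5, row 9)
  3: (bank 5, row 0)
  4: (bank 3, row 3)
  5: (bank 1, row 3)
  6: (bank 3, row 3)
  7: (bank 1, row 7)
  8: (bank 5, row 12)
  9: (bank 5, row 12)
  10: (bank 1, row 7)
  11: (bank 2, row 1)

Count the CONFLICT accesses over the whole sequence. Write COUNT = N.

COUNT = 3

#0 (5,9) E
#1 (5,9) H  (was 9)
#2 (5,9) H  (was 9)
#3 (5,0) C  (was 9)
#4 (3,3) E
#5 (1,3) E
#6 (3,3) H  (was 3)
#7 (1,7) C  (was 3)
#8 (5,12) C  (was 0)
#9 (5,12) H  (was 12)
#10 (1,7) H  (was 7)
#11 (2,1) E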